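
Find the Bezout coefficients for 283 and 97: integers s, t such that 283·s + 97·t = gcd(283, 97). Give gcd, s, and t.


Euclidean algorithm on (283, 97) — divide until remainder is 0:
  283 = 2 · 97 + 89
  97 = 1 · 89 + 8
  89 = 11 · 8 + 1
  8 = 8 · 1 + 0
gcd(283, 97) = 1.
Track Bezout coefficients alongside the remainders: start with r₀ = 283 = a·1 + b·0 (s = 1, t = 0) and r₁ = 97 = a·0 + b·1 (s = 0, t = 1); each new remainder r_{k+1} = r_{k-1} − q_k·r_k inherits s_{k+1} = s_{k-1} − q_k·s_k, t_{k+1} = t_{k-1} − q_k·t_k, so r_k = a·s_k + b·t_k at every step:
  q = 2: r = 89, s = 1 − 2·0 = 1, t = 0 − 2·1 = -2  (check: 283·1 + 97·(-2) = 89)
  q = 1: r = 8, s = 0 − 1·1 = -1, t = 1 − 1·(-2) = 3  (check: 283·(-1) + 97·3 = 8)
  q = 11: r = 1, s = 1 − 11·(-1) = 12, t = -2 − 11·3 = -35  (check: 283·12 + 97·(-35) = 1)
The row with r = 1 (the gcd) gives the Bezout coefficients s = 12, t = -35.
Result: 283 · (12) + 97 · (-35) = 1.

gcd(283, 97) = 1; s = 12, t = -35 (check: 283·12 + 97·(-35) = 1).


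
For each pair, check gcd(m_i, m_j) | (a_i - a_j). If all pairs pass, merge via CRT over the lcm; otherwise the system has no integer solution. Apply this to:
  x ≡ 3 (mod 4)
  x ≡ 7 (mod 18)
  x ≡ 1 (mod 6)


Moduli 4, 18, 6 are not pairwise coprime, so CRT works modulo lcm(m_i) when all pairwise compatibility conditions hold.
Pairwise compatibility: gcd(m_i, m_j) must divide a_i - a_j for every pair.
Merge one congruence at a time:
  Start: x ≡ 3 (mod 4).
  Combine with x ≡ 7 (mod 18): gcd(4, 18) = 2; 7 - 3 = 4, which IS divisible by 2, so compatible.
    Write x = 3 + 4·t and substitute into x ≡ 7 (mod 18): 4·t ≡ 7 − 3 = 4 (mod 18).
    Divide the congruence (and modulus) by g = 2: 2·t ≡ 2 (mod 9).
    The inverse of 2 mod 9 is 5 (since 2·5 = 10 = 1·9 + 1), so t ≡ 5·2 = 10 ≡ 1 (mod 9).
    Then x = 3 + 4·1 = 7, valid modulo lcm(4, 18) = 36: x ≡ 7 (mod 36).
  Combine with x ≡ 1 (mod 6): gcd(36, 6) = 6; 1 - 7 = -6, which IS divisible by 6, so compatible.
    Write x = 7 + 36·t and substitute into x ≡ 1 (mod 6): 36·t ≡ 1 − 7 = -6 (mod 6).
    Divide the congruence (and modulus) by g = 6: 6·t ≡ -1 (mod 1).
    Modulo 1 every t works; take t = 0.
    Then x = 7 + 36·0 = 7, valid modulo lcm(36, 6) = 36: x ≡ 7 (mod 36).
Verify: 7 mod 4 = 3, 7 mod 18 = 7, 7 mod 6 = 1.

x ≡ 7 (mod 36).


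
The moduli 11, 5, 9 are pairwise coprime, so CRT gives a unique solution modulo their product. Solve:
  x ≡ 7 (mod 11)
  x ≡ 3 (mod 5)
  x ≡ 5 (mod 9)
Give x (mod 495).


Moduli 11, 5, 9 are pairwise coprime; by CRT there is a unique solution modulo M = 11 · 5 · 9 = 495.
Solve pairwise, accumulating the modulus:
  Start with x ≡ 7 (mod 11).
  Combine with x ≡ 3 (mod 5): since gcd(11, 5) = 1, we get a unique residue mod 55.
    Write x = 7 + 11·t and substitute into x ≡ 3 (mod 5): 11·t ≡ 3 − 7 = -4 (mod 5).
    Reduce coefficients mod 5: 1·t ≡ 1 (mod 5).
    So t ≡ 1 (mod 5).
    Then x = 7 + 11·1 = 18, valid modulo lcm(11, 5) = 55: x ≡ 18 (mod 55).
  Combine with x ≡ 5 (mod 9): since gcd(55, 9) = 1, we get a unique residue mod 495.
    Write x = 18 + 55·t and substitute into x ≡ 5 (mod 9): 55·t ≡ 5 − 18 = -13 (mod 9).
    Reduce coefficients mod 9: 1·t ≡ 5 (mod 9).
    So t ≡ 5 (mod 9).
    Then x = 18 + 55·5 = 293, valid modulo lcm(55, 9) = 495: x ≡ 293 (mod 495).
Verify: 293 mod 11 = 7 ✓, 293 mod 5 = 3 ✓, 293 mod 9 = 5 ✓.

x ≡ 293 (mod 495).


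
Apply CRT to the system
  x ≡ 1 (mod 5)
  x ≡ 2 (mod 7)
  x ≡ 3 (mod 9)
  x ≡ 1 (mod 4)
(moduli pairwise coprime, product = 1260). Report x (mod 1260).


Product of moduli M = 5 · 7 · 9 · 4 = 1260.
Merge one congruence at a time:
  Start: x ≡ 1 (mod 5).
  Combine with x ≡ 2 (mod 7); new modulus lcm = 35.
    Write x = 1 + 5·t and substitute into x ≡ 2 (mod 7): 5·t ≡ 2 − 1 = 1 (mod 7).
    The inverse of 5 mod 7 is 3 (since 5·3 = 15 = 2·7 + 1), so t ≡ 3·1 = 3 ≡ 3 (mod 7).
    Then x = 1 + 5·3 = 16, valid modulo lcm(5, 7) = 35: x ≡ 16 (mod 35).
  Combine with x ≡ 3 (mod 9); new modulus lcm = 315.
    Write x = 16 + 35·t and substitute into x ≡ 3 (mod 9): 35·t ≡ 3 − 16 = -13 (mod 9).
    Reduce coefficients mod 9: 8·t ≡ 5 (mod 9).
    The inverse of 8 mod 9 is 8 (since 8·8 = 64 = 7·9 + 1), so t ≡ 8·5 = 40 ≡ 4 (mod 9).
    Then x = 16 + 35·4 = 156, valid modulo lcm(35, 9) = 315: x ≡ 156 (mod 315).
  Combine with x ≡ 1 (mod 4); new modulus lcm = 1260.
    Write x = 156 + 315·t and substitute into x ≡ 1 (mod 4): 315·t ≡ 1 − 156 = -155 (mod 4).
    Reduce coefficients mod 4: 3·t ≡ 1 (mod 4).
    The inverse of 3 mod 4 is 3 (since 3·3 = 9 = 2·4 + 1), so t ≡ 3·1 = 3 ≡ 3 (mod 4).
    Then x = 156 + 315·3 = 1101, valid modulo lcm(315, 4) = 1260: x ≡ 1101 (mod 1260).
Verify against each original: 1101 mod 5 = 1, 1101 mod 7 = 2, 1101 mod 9 = 3, 1101 mod 4 = 1.

x ≡ 1101 (mod 1260).


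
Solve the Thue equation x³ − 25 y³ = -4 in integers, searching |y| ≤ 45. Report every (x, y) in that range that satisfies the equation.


The equation is x³ - 25y³ = -4. For fixed y, x³ = 25·y³ − 4, so a solution requires the RHS to be a perfect cube.
Strategy: iterate y from -45 to 45, compute RHS = 25·y³ − 4, and check whether it is a (positive or negative) perfect cube.
Check small values of y:
  y = 0: RHS = -4 is not a perfect cube.
  y = 1: RHS = 21 is not a perfect cube.
  y = -1: RHS = -29 is not a perfect cube.
  y = 2: RHS = 196 is not a perfect cube.
  y = -2: RHS = -204 is not a perfect cube.
  y = 3: RHS = 671 is not a perfect cube.
  y = -3: RHS = -679 is not a perfect cube.
Continuing the search up to |y| = 45 finds no solutions either.
No (x, y) in the scanned range satisfies the equation.

No integer solutions with |y| ≤ 45.


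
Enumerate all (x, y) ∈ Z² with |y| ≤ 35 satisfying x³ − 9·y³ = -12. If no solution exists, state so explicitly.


The equation is x³ - 9y³ = -12. For fixed y, x³ = 9·y³ − 12, so a solution requires the RHS to be a perfect cube.
Strategy: iterate y from -35 to 35, compute RHS = 9·y³ − 12, and check whether it is a (positive or negative) perfect cube.
Check small values of y:
  y = 0: RHS = -12 is not a perfect cube.
  y = 1: RHS = -3 is not a perfect cube.
  y = -1: RHS = -21 is not a perfect cube.
  y = 2: RHS = 60 is not a perfect cube.
  y = -2: RHS = -84 is not a perfect cube.
  y = 3: RHS = 231 is not a perfect cube.
  y = -3: RHS = -255 is not a perfect cube.
Continuing the search up to |y| = 35 finds no solutions either.
No (x, y) in the scanned range satisfies the equation.

No integer solutions with |y| ≤ 35.


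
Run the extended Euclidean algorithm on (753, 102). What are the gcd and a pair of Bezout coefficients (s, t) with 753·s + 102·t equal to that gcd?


Euclidean algorithm on (753, 102) — divide until remainder is 0:
  753 = 7 · 102 + 39
  102 = 2 · 39 + 24
  39 = 1 · 24 + 15
  24 = 1 · 15 + 9
  15 = 1 · 9 + 6
  9 = 1 · 6 + 3
  6 = 2 · 3 + 0
gcd(753, 102) = 3.
Track Bezout coefficients alongside the remainders: start with r₀ = 753 = a·1 + b·0 (s = 1, t = 0) and r₁ = 102 = a·0 + b·1 (s = 0, t = 1); each new remainder r_{k+1} = r_{k-1} − q_k·r_k inherits s_{k+1} = s_{k-1} − q_k·s_k, t_{k+1} = t_{k-1} − q_k·t_k, so r_k = a·s_k + b·t_k at every step:
  q = 7: r = 39, s = 1 − 7·0 = 1, t = 0 − 7·1 = -7  (check: 753·1 + 102·(-7) = 39)
  q = 2: r = 24, s = 0 − 2·1 = -2, t = 1 − 2·(-7) = 15  (check: 753·(-2) + 102·15 = 24)
  q = 1: r = 15, s = 1 − 1·(-2) = 3, t = -7 − 1·15 = -22  (check: 753·3 + 102·(-22) = 15)
  q = 1: r = 9, s = -2 − 1·3 = -5, t = 15 − 1·(-22) = 37  (check: 753·(-5) + 102·37 = 9)
  q = 1: r = 6, s = 3 − 1·(-5) = 8, t = -22 − 1·37 = -59  (check: 753·8 + 102·(-59) = 6)
  q = 1: r = 3, s = -5 − 1·8 = -13, t = 37 − 1·(-59) = 96  (check: 753·(-13) + 102·96 = 3)
The row with r = 3 (the gcd) gives the Bezout coefficients s = -13, t = 96.
Result: 753 · (-13) + 102 · (96) = 3.

gcd(753, 102) = 3; s = -13, t = 96 (check: 753·(-13) + 102·96 = 3).


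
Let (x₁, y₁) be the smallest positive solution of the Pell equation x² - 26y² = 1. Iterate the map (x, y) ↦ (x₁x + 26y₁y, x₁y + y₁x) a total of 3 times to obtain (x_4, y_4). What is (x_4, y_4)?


Step 1: Find the fundamental solution (x₁, y₁) of x² - 26y² = 1.
  Expand √26 as a continued fraction. a₀ = ⌊√26⌋ = 5; iterate m_{k+1} = d_k·a_k − m_k, d_{k+1} = (26 − m_{k+1}²)/d_k, a_{k+1} = ⌊(a₀ + m_{k+1})/d_{k+1}⌋ (starting m₀ = 0, d₀ = 1), with convergents p_k = a_k·p_{k-1} + p_{k-2}, q_k = a_k·q_{k-1} + q_{k-2} (p₋₁ = 1, q₋₁ = 0):
  k = 0: a₀ = 5; p₀/q₀ = 5/1; p₀² − 26·q₀² = 25 − 26 = -1.
  k = 1: m = 5, d = 1, a = ⌊(5 + 5)/1⌋ = 10; p/q = (10·5 + 1)/(10·1 + 0) = 51/10; p² − 26·q² = 2601 − 2600 = 1.
  The first convergent with p² − 26·q² = 1 gives the fundamental solution (x₁, y₁) = (51, 10).
Step 2: Apply the recurrence (x_{n+1}, y_{n+1}) = (x₁x_n + 26y₁y_n, x₁y_n + y₁x_n) repeatedly.
  From (x_1, y_1) = (51, 10): x_2 = 51·51 + 26·10·10 = 5201; y_2 = 51·10 + 10·51 = 1020.
  From (x_2, y_2) = (5201, 1020): x_3 = 51·5201 + 26·10·1020 = 530451; y_3 = 51·1020 + 10·5201 = 104030.
  From (x_3, y_3) = (530451, 104030): x_4 = 51·530451 + 26·10·104030 = 54100801; y_4 = 51·104030 + 10·530451 = 10610040.
Step 3: Verify x_4² - 26·y_4² = 2926896668841601 - 2926896668841600 = 1 (should be 1). ✓

(x_1, y_1) = (51, 10); (x_4, y_4) = (54100801, 10610040).


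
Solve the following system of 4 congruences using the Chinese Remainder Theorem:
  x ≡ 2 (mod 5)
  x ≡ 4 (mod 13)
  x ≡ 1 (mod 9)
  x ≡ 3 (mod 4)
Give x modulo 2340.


Product of moduli M = 5 · 13 · 9 · 4 = 2340.
Merge one congruence at a time:
  Start: x ≡ 2 (mod 5).
  Combine with x ≡ 4 (mod 13); new modulus lcm = 65.
    Write x = 2 + 5·t and substitute into x ≡ 4 (mod 13): 5·t ≡ 4 − 2 = 2 (mod 13).
    The inverse of 5 mod 13 is 8 (since 5·8 = 40 = 3·13 + 1), so t ≡ 8·2 = 16 ≡ 3 (mod 13).
    Then x = 2 + 5·3 = 17, valid modulo lcm(5, 13) = 65: x ≡ 17 (mod 65).
  Combine with x ≡ 1 (mod 9); new modulus lcm = 585.
    Write x = 17 + 65·t and substitute into x ≡ 1 (mod 9): 65·t ≡ 1 − 17 = -16 (mod 9).
    Reduce coefficients mod 9: 2·t ≡ 2 (mod 9).
    The inverse of 2 mod 9 is 5 (since 2·5 = 10 = 1·9 + 1), so t ≡ 5·2 = 10 ≡ 1 (mod 9).
    Then x = 17 + 65·1 = 82, valid modulo lcm(65, 9) = 585: x ≡ 82 (mod 585).
  Combine with x ≡ 3 (mod 4); new modulus lcm = 2340.
    Write x = 82 + 585·t and substitute into x ≡ 3 (mod 4): 585·t ≡ 3 − 82 = -79 (mod 4).
    Reduce coefficients mod 4: 1·t ≡ 1 (mod 4).
    So t ≡ 1 (mod 4).
    Then x = 82 + 585·1 = 667, valid modulo lcm(585, 4) = 2340: x ≡ 667 (mod 2340).
Verify against each original: 667 mod 5 = 2, 667 mod 13 = 4, 667 mod 9 = 1, 667 mod 4 = 3.

x ≡ 667 (mod 2340).


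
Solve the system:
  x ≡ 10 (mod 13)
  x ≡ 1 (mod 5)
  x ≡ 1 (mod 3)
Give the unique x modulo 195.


Moduli 13, 5, 3 are pairwise coprime; by CRT there is a unique solution modulo M = 13 · 5 · 3 = 195.
Solve pairwise, accumulating the modulus:
  Start with x ≡ 10 (mod 13).
  Combine with x ≡ 1 (mod 5): since gcd(13, 5) = 1, we get a unique residue mod 65.
    Write x = 10 + 13·t and substitute into x ≡ 1 (mod 5): 13·t ≡ 1 − 10 = -9 (mod 5).
    Reduce coefficients mod 5: 3·t ≡ 1 (mod 5).
    The inverse of 3 mod 5 is 2 (since 3·2 = 6 = 1·5 + 1), so t ≡ 2·1 = 2 ≡ 2 (mod 5).
    Then x = 10 + 13·2 = 36, valid modulo lcm(13, 5) = 65: x ≡ 36 (mod 65).
  Combine with x ≡ 1 (mod 3): since gcd(65, 3) = 1, we get a unique residue mod 195.
    Write x = 36 + 65·t and substitute into x ≡ 1 (mod 3): 65·t ≡ 1 − 36 = -35 (mod 3).
    Reduce coefficients mod 3: 2·t ≡ 1 (mod 3).
    The inverse of 2 mod 3 is 2 (since 2·2 = 4 = 1·3 + 1), so t ≡ 2·1 = 2 ≡ 2 (mod 3).
    Then x = 36 + 65·2 = 166, valid modulo lcm(65, 3) = 195: x ≡ 166 (mod 195).
Verify: 166 mod 13 = 10 ✓, 166 mod 5 = 1 ✓, 166 mod 3 = 1 ✓.

x ≡ 166 (mod 195).


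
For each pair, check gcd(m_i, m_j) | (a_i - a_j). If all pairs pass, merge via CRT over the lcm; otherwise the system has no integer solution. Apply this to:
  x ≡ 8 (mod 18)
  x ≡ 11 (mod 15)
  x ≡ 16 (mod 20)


Moduli 18, 15, 20 are not pairwise coprime, so CRT works modulo lcm(m_i) when all pairwise compatibility conditions hold.
Pairwise compatibility: gcd(m_i, m_j) must divide a_i - a_j for every pair.
Merge one congruence at a time:
  Start: x ≡ 8 (mod 18).
  Combine with x ≡ 11 (mod 15): gcd(18, 15) = 3; 11 - 8 = 3, which IS divisible by 3, so compatible.
    Write x = 8 + 18·t and substitute into x ≡ 11 (mod 15): 18·t ≡ 11 − 8 = 3 (mod 15).
    Divide the congruence (and modulus) by g = 3: 6·t ≡ 1 (mod 5).
    Reduce coefficients mod 5: 1·t ≡ 1 (mod 5).
    So t ≡ 1 (mod 5).
    Then x = 8 + 18·1 = 26, valid modulo lcm(18, 15) = 90: x ≡ 26 (mod 90).
  Combine with x ≡ 16 (mod 20): gcd(90, 20) = 10; 16 - 26 = -10, which IS divisible by 10, so compatible.
    Write x = 26 + 90·t and substitute into x ≡ 16 (mod 20): 90·t ≡ 16 − 26 = -10 (mod 20).
    Divide the congruence (and modulus) by g = 10: 9·t ≡ -1 (mod 2).
    Reduce coefficients mod 2: 1·t ≡ 1 (mod 2).
    So t ≡ 1 (mod 2).
    Then x = 26 + 90·1 = 116, valid modulo lcm(90, 20) = 180: x ≡ 116 (mod 180).
Verify: 116 mod 18 = 8, 116 mod 15 = 11, 116 mod 20 = 16.

x ≡ 116 (mod 180).


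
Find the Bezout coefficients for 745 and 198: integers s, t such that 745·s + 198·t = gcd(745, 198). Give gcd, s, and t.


Euclidean algorithm on (745, 198) — divide until remainder is 0:
  745 = 3 · 198 + 151
  198 = 1 · 151 + 47
  151 = 3 · 47 + 10
  47 = 4 · 10 + 7
  10 = 1 · 7 + 3
  7 = 2 · 3 + 1
  3 = 3 · 1 + 0
gcd(745, 198) = 1.
Track Bezout coefficients alongside the remainders: start with r₀ = 745 = a·1 + b·0 (s = 1, t = 0) and r₁ = 198 = a·0 + b·1 (s = 0, t = 1); each new remainder r_{k+1} = r_{k-1} − q_k·r_k inherits s_{k+1} = s_{k-1} − q_k·s_k, t_{k+1} = t_{k-1} − q_k·t_k, so r_k = a·s_k + b·t_k at every step:
  q = 3: r = 151, s = 1 − 3·0 = 1, t = 0 − 3·1 = -3  (check: 745·1 + 198·(-3) = 151)
  q = 1: r = 47, s = 0 − 1·1 = -1, t = 1 − 1·(-3) = 4  (check: 745·(-1) + 198·4 = 47)
  q = 3: r = 10, s = 1 − 3·(-1) = 4, t = -3 − 3·4 = -15  (check: 745·4 + 198·(-15) = 10)
  q = 4: r = 7, s = -1 − 4·4 = -17, t = 4 − 4·(-15) = 64  (check: 745·(-17) + 198·64 = 7)
  q = 1: r = 3, s = 4 − 1·(-17) = 21, t = -15 − 1·64 = -79  (check: 745·21 + 198·(-79) = 3)
  q = 2: r = 1, s = -17 − 2·21 = -59, t = 64 − 2·(-79) = 222  (check: 745·(-59) + 198·222 = 1)
The row with r = 1 (the gcd) gives the Bezout coefficients s = -59, t = 222.
Result: 745 · (-59) + 198 · (222) = 1.

gcd(745, 198) = 1; s = -59, t = 222 (check: 745·(-59) + 198·222 = 1).


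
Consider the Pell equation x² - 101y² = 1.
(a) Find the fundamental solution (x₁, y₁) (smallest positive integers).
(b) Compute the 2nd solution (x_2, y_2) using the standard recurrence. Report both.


Step 1: Find the fundamental solution (x₁, y₁) of x² - 101y² = 1.
  Expand √101 as a continued fraction. a₀ = ⌊√101⌋ = 10; iterate m_{k+1} = d_k·a_k − m_k, d_{k+1} = (101 − m_{k+1}²)/d_k, a_{k+1} = ⌊(a₀ + m_{k+1})/d_{k+1}⌋ (starting m₀ = 0, d₀ = 1), with convergents p_k = a_k·p_{k-1} + p_{k-2}, q_k = a_k·q_{k-1} + q_{k-2} (p₋₁ = 1, q₋₁ = 0):
  k = 0: a₀ = 10; p₀/q₀ = 10/1; p₀² − 101·q₀² = 100 − 101 = -1.
  k = 1: m = 10, d = 1, a = ⌊(10 + 10)/1⌋ = 20; p/q = (20·10 + 1)/(20·1 + 0) = 201/20; p² − 101·q² = 40401 − 40400 = 1.
  The first convergent with p² − 101·q² = 1 gives the fundamental solution (x₁, y₁) = (201, 20).
Step 2: Apply the recurrence (x_{n+1}, y_{n+1}) = (x₁x_n + 101y₁y_n, x₁y_n + y₁x_n) repeatedly.
  From (x_1, y_1) = (201, 20): x_2 = 201·201 + 101·20·20 = 80801; y_2 = 201·20 + 20·201 = 8040.
Step 3: Verify x_2² - 101·y_2² = 6528801601 - 6528801600 = 1 (should be 1). ✓

(x_1, y_1) = (201, 20); (x_2, y_2) = (80801, 8040).


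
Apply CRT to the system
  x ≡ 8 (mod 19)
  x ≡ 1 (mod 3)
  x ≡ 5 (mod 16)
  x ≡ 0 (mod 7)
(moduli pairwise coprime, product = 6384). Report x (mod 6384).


Product of moduli M = 19 · 3 · 16 · 7 = 6384.
Merge one congruence at a time:
  Start: x ≡ 8 (mod 19).
  Combine with x ≡ 1 (mod 3); new modulus lcm = 57.
    Write x = 8 + 19·t and substitute into x ≡ 1 (mod 3): 19·t ≡ 1 − 8 = -7 (mod 3).
    Reduce coefficients mod 3: 1·t ≡ 2 (mod 3).
    So t ≡ 2 (mod 3).
    Then x = 8 + 19·2 = 46, valid modulo lcm(19, 3) = 57: x ≡ 46 (mod 57).
  Combine with x ≡ 5 (mod 16); new modulus lcm = 912.
    Write x = 46 + 57·t and substitute into x ≡ 5 (mod 16): 57·t ≡ 5 − 46 = -41 (mod 16).
    Reduce coefficients mod 16: 9·t ≡ 7 (mod 16).
    The inverse of 9 mod 16 is 9 (since 9·9 = 81 = 5·16 + 1), so t ≡ 9·7 = 63 ≡ 15 (mod 16).
    Then x = 46 + 57·15 = 901, valid modulo lcm(57, 16) = 912: x ≡ 901 (mod 912).
  Combine with x ≡ 0 (mod 7); new modulus lcm = 6384.
    Write x = 901 + 912·t and substitute into x ≡ 0 (mod 7): 912·t ≡ 0 − 901 = -901 (mod 7).
    Reduce coefficients mod 7: 2·t ≡ 2 (mod 7).
    The inverse of 2 mod 7 is 4 (since 2·4 = 8 = 1·7 + 1), so t ≡ 4·2 = 8 ≡ 1 (mod 7).
    Then x = 901 + 912·1 = 1813, valid modulo lcm(912, 7) = 6384: x ≡ 1813 (mod 6384).
Verify against each original: 1813 mod 19 = 8, 1813 mod 3 = 1, 1813 mod 16 = 5, 1813 mod 7 = 0.

x ≡ 1813 (mod 6384).


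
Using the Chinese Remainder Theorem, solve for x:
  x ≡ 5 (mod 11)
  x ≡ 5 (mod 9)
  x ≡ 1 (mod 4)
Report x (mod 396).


Moduli 11, 9, 4 are pairwise coprime; by CRT there is a unique solution modulo M = 11 · 9 · 4 = 396.
Solve pairwise, accumulating the modulus:
  Start with x ≡ 5 (mod 11).
  Combine with x ≡ 5 (mod 9): since gcd(11, 9) = 1, we get a unique residue mod 99.
    Write x = 5 + 11·t and substitute into x ≡ 5 (mod 9): 11·t ≡ 5 − 5 = 0 (mod 9).
    Reduce coefficients mod 9: 2·t ≡ 0 (mod 9).
    The inverse of 2 mod 9 is 5 (since 2·5 = 10 = 1·9 + 1), so t ≡ 5·0 = 0 ≡ 0 (mod 9).
    Then x = 5 + 11·0 = 5, valid modulo lcm(11, 9) = 99: x ≡ 5 (mod 99).
  Combine with x ≡ 1 (mod 4): since gcd(99, 4) = 1, we get a unique residue mod 396.
    Write x = 5 + 99·t and substitute into x ≡ 1 (mod 4): 99·t ≡ 1 − 5 = -4 (mod 4).
    Reduce coefficients mod 4: 3·t ≡ 0 (mod 4).
    The inverse of 3 mod 4 is 3 (since 3·3 = 9 = 2·4 + 1), so t ≡ 3·0 = 0 ≡ 0 (mod 4).
    Then x = 5 + 99·0 = 5, valid modulo lcm(99, 4) = 396: x ≡ 5 (mod 396).
Verify: 5 mod 11 = 5 ✓, 5 mod 9 = 5 ✓, 5 mod 4 = 1 ✓.

x ≡ 5 (mod 396).


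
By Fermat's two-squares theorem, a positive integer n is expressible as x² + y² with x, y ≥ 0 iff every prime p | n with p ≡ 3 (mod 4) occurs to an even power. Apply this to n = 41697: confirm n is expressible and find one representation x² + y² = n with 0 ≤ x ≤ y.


Step 1: Factor n = 41697 = 3^2 · 41 · 113.
Step 2: Check the mod-4 condition on each prime factor: 3 ≡ 3 (mod 4), exponent 2 (must be even); 41 ≡ 1 (mod 4), exponent 1; 113 ≡ 1 (mod 4), exponent 1.
All primes ≡ 3 (mod 4) appear to even exponent (or don't appear), so by the two-squares theorem n IS expressible as a sum of two squares.
Step 3: Build a representation. Group n = k² · m with k = 3 and m = 41 · 113 = 4633 (a product of primes ≡ 1 (mod 4)); a representation of m scales to one of n via (k·x)² + (k·y)² = k²(x² + y²). Each prime p ≡ 1 (mod 4) is itself a sum of two squares; find a² by testing p − a² for a perfect square:
  41: 41 − 1² = 40, 41 − 2² = 37, 41 − 3² = 32, 41 − 4² = 25 = 5² ⇒ 41 = 4² + 5².
  113: 113 − 1² = 112, 113 − 2² = 109, 113 − 3² = 104, 113 − 4² = 97, 113 − 5² = 88, 113 − 6² = 77, 113 − 7² = 64 = 8² ⇒ 113 = 7² + 8².
  Combine using the Brahmagupta–Fibonacci identity (a² + b²)(c² + d²) = (ac − bd)² + (ad + bc)² = (ac + bd)² + (ad − bc)²:
  41 · 113 = 4633: from (4² + 5²)(7² + 8²), take (4·7 − 5·8, 4·8 + 5·7) = (28 − 40, 32 + 35) = (-12, 67); dropping signs (only squares matter) gives (12, 67); check 12² + 67² = 144 + 4489 = 4633 ✓.
  Scale by k = 3: (3·12, 3·67) = (36, 201).
Step 4: Order so x ≤ y and verify: 36² + 201² = 1296 + 40401 = 41697 = n. ✓

n = 41697 = 36² + 201² (one valid representation with x ≤ y).


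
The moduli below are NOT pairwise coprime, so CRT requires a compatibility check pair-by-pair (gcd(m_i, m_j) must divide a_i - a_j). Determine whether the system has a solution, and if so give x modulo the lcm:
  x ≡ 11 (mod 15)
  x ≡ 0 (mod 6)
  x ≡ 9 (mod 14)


Moduli 15, 6, 14 are not pairwise coprime, so CRT works modulo lcm(m_i) when all pairwise compatibility conditions hold.
Pairwise compatibility: gcd(m_i, m_j) must divide a_i - a_j for every pair.
Merge one congruence at a time:
  Start: x ≡ 11 (mod 15).
  Combine with x ≡ 0 (mod 6): gcd(15, 6) = 3, and 0 - 11 = -11 is NOT divisible by 3.
    ⇒ system is inconsistent (no integer solution).

No solution (the system is inconsistent).


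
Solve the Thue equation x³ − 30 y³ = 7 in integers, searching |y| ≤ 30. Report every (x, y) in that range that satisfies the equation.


The equation is x³ - 30y³ = 7. For fixed y, x³ = 30·y³ + 7, so a solution requires the RHS to be a perfect cube.
Strategy: iterate y from -30 to 30, compute RHS = 30·y³ + 7, and check whether it is a (positive or negative) perfect cube.
Check small values of y:
  y = 0: RHS = 7 is not a perfect cube.
  y = 1: RHS = 37 is not a perfect cube.
  y = -1: RHS = -23 is not a perfect cube.
  y = 2: RHS = 247 is not a perfect cube.
  y = -2: RHS = -233 is not a perfect cube.
  y = 3: RHS = 817 is not a perfect cube.
  y = -3: RHS = -803 is not a perfect cube.
Continuing the search up to |y| = 30 finds no solutions either.
No (x, y) in the scanned range satisfies the equation.

No integer solutions with |y| ≤ 30.


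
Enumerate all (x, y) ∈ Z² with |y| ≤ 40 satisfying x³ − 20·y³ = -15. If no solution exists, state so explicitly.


The equation is x³ - 20y³ = -15. For fixed y, x³ = 20·y³ − 15, so a solution requires the RHS to be a perfect cube.
Strategy: iterate y from -40 to 40, compute RHS = 20·y³ − 15, and check whether it is a (positive or negative) perfect cube.
Check small values of y:
  y = 0: RHS = -15 is not a perfect cube.
  y = 1: RHS = 5 is not a perfect cube.
  y = -1: RHS = -35 is not a perfect cube.
  y = 2: RHS = 145 is not a perfect cube.
  y = -2: RHS = -175 is not a perfect cube.
  y = 3: RHS = 525 is not a perfect cube.
  y = -3: RHS = -555 is not a perfect cube.
Continuing the search up to |y| = 40 finds no solutions either.
No (x, y) in the scanned range satisfies the equation.

No integer solutions with |y| ≤ 40.


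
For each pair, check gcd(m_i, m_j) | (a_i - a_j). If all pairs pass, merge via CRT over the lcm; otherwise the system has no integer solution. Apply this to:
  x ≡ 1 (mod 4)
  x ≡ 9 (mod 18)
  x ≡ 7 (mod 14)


Moduli 4, 18, 14 are not pairwise coprime, so CRT works modulo lcm(m_i) when all pairwise compatibility conditions hold.
Pairwise compatibility: gcd(m_i, m_j) must divide a_i - a_j for every pair.
Merge one congruence at a time:
  Start: x ≡ 1 (mod 4).
  Combine with x ≡ 9 (mod 18): gcd(4, 18) = 2; 9 - 1 = 8, which IS divisible by 2, so compatible.
    Write x = 1 + 4·t and substitute into x ≡ 9 (mod 18): 4·t ≡ 9 − 1 = 8 (mod 18).
    Divide the congruence (and modulus) by g = 2: 2·t ≡ 4 (mod 9).
    The inverse of 2 mod 9 is 5 (since 2·5 = 10 = 1·9 + 1), so t ≡ 5·4 = 20 ≡ 2 (mod 9).
    Then x = 1 + 4·2 = 9, valid modulo lcm(4, 18) = 36: x ≡ 9 (mod 36).
  Combine with x ≡ 7 (mod 14): gcd(36, 14) = 2; 7 - 9 = -2, which IS divisible by 2, so compatible.
    Write x = 9 + 36·t and substitute into x ≡ 7 (mod 14): 36·t ≡ 7 − 9 = -2 (mod 14).
    Divide the congruence (and modulus) by g = 2: 18·t ≡ -1 (mod 7).
    Reduce coefficients mod 7: 4·t ≡ 6 (mod 7).
    The inverse of 4 mod 7 is 2 (since 4·2 = 8 = 1·7 + 1), so t ≡ 2·6 = 12 ≡ 5 (mod 7).
    Then x = 9 + 36·5 = 189, valid modulo lcm(36, 14) = 252: x ≡ 189 (mod 252).
Verify: 189 mod 4 = 1, 189 mod 18 = 9, 189 mod 14 = 7.

x ≡ 189 (mod 252).


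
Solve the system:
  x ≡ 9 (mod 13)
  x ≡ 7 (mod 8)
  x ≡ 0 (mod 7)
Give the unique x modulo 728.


Moduli 13, 8, 7 are pairwise coprime; by CRT there is a unique solution modulo M = 13 · 8 · 7 = 728.
Solve pairwise, accumulating the modulus:
  Start with x ≡ 9 (mod 13).
  Combine with x ≡ 7 (mod 8): since gcd(13, 8) = 1, we get a unique residue mod 104.
    Write x = 9 + 13·t and substitute into x ≡ 7 (mod 8): 13·t ≡ 7 − 9 = -2 (mod 8).
    Reduce coefficients mod 8: 5·t ≡ 6 (mod 8).
    The inverse of 5 mod 8 is 5 (since 5·5 = 25 = 3·8 + 1), so t ≡ 5·6 = 30 ≡ 6 (mod 8).
    Then x = 9 + 13·6 = 87, valid modulo lcm(13, 8) = 104: x ≡ 87 (mod 104).
  Combine with x ≡ 0 (mod 7): since gcd(104, 7) = 1, we get a unique residue mod 728.
    Write x = 87 + 104·t and substitute into x ≡ 0 (mod 7): 104·t ≡ 0 − 87 = -87 (mod 7).
    Reduce coefficients mod 7: 6·t ≡ 4 (mod 7).
    The inverse of 6 mod 7 is 6 (since 6·6 = 36 = 5·7 + 1), so t ≡ 6·4 = 24 ≡ 3 (mod 7).
    Then x = 87 + 104·3 = 399, valid modulo lcm(104, 7) = 728: x ≡ 399 (mod 728).
Verify: 399 mod 13 = 9 ✓, 399 mod 8 = 7 ✓, 399 mod 7 = 0 ✓.

x ≡ 399 (mod 728).


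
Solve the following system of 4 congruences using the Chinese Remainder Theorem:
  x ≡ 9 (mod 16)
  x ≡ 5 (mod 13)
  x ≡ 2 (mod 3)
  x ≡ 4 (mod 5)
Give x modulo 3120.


Product of moduli M = 16 · 13 · 3 · 5 = 3120.
Merge one congruence at a time:
  Start: x ≡ 9 (mod 16).
  Combine with x ≡ 5 (mod 13); new modulus lcm = 208.
    Write x = 9 + 16·t and substitute into x ≡ 5 (mod 13): 16·t ≡ 5 − 9 = -4 (mod 13).
    Reduce coefficients mod 13: 3·t ≡ 9 (mod 13).
    The inverse of 3 mod 13 is 9 (since 3·9 = 27 = 2·13 + 1), so t ≡ 9·9 = 81 ≡ 3 (mod 13).
    Then x = 9 + 16·3 = 57, valid modulo lcm(16, 13) = 208: x ≡ 57 (mod 208).
  Combine with x ≡ 2 (mod 3); new modulus lcm = 624.
    Write x = 57 + 208·t and substitute into x ≡ 2 (mod 3): 208·t ≡ 2 − 57 = -55 (mod 3).
    Reduce coefficients mod 3: 1·t ≡ 2 (mod 3).
    So t ≡ 2 (mod 3).
    Then x = 57 + 208·2 = 473, valid modulo lcm(208, 3) = 624: x ≡ 473 (mod 624).
  Combine with x ≡ 4 (mod 5); new modulus lcm = 3120.
    Write x = 473 + 624·t and substitute into x ≡ 4 (mod 5): 624·t ≡ 4 − 473 = -469 (mod 5).
    Reduce coefficients mod 5: 4·t ≡ 1 (mod 5).
    The inverse of 4 mod 5 is 4 (since 4·4 = 16 = 3·5 + 1), so t ≡ 4·1 = 4 ≡ 4 (mod 5).
    Then x = 473 + 624·4 = 2969, valid modulo lcm(624, 5) = 3120: x ≡ 2969 (mod 3120).
Verify against each original: 2969 mod 16 = 9, 2969 mod 13 = 5, 2969 mod 3 = 2, 2969 mod 5 = 4.

x ≡ 2969 (mod 3120).


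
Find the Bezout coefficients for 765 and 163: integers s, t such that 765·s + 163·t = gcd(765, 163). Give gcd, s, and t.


Euclidean algorithm on (765, 163) — divide until remainder is 0:
  765 = 4 · 163 + 113
  163 = 1 · 113 + 50
  113 = 2 · 50 + 13
  50 = 3 · 13 + 11
  13 = 1 · 11 + 2
  11 = 5 · 2 + 1
  2 = 2 · 1 + 0
gcd(765, 163) = 1.
Track Bezout coefficients alongside the remainders: start with r₀ = 765 = a·1 + b·0 (s = 1, t = 0) and r₁ = 163 = a·0 + b·1 (s = 0, t = 1); each new remainder r_{k+1} = r_{k-1} − q_k·r_k inherits s_{k+1} = s_{k-1} − q_k·s_k, t_{k+1} = t_{k-1} − q_k·t_k, so r_k = a·s_k + b·t_k at every step:
  q = 4: r = 113, s = 1 − 4·0 = 1, t = 0 − 4·1 = -4  (check: 765·1 + 163·(-4) = 113)
  q = 1: r = 50, s = 0 − 1·1 = -1, t = 1 − 1·(-4) = 5  (check: 765·(-1) + 163·5 = 50)
  q = 2: r = 13, s = 1 − 2·(-1) = 3, t = -4 − 2·5 = -14  (check: 765·3 + 163·(-14) = 13)
  q = 3: r = 11, s = -1 − 3·3 = -10, t = 5 − 3·(-14) = 47  (check: 765·(-10) + 163·47 = 11)
  q = 1: r = 2, s = 3 − 1·(-10) = 13, t = -14 − 1·47 = -61  (check: 765·13 + 163·(-61) = 2)
  q = 5: r = 1, s = -10 − 5·13 = -75, t = 47 − 5·(-61) = 352  (check: 765·(-75) + 163·352 = 1)
The row with r = 1 (the gcd) gives the Bezout coefficients s = -75, t = 352.
Result: 765 · (-75) + 163 · (352) = 1.

gcd(765, 163) = 1; s = -75, t = 352 (check: 765·(-75) + 163·352 = 1).


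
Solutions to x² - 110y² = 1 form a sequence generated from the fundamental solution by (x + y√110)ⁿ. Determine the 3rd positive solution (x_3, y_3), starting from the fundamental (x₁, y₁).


Step 1: Find the fundamental solution (x₁, y₁) of x² - 110y² = 1.
  Expand √110 as a continued fraction. a₀ = ⌊√110⌋ = 10; iterate m_{k+1} = d_k·a_k − m_k, d_{k+1} = (110 − m_{k+1}²)/d_k, a_{k+1} = ⌊(a₀ + m_{k+1})/d_{k+1}⌋ (starting m₀ = 0, d₀ = 1), with convergents p_k = a_k·p_{k-1} + p_{k-2}, q_k = a_k·q_{k-1} + q_{k-2} (p₋₁ = 1, q₋₁ = 0):
  k = 0: a₀ = 10; p₀/q₀ = 10/1; p₀² − 110·q₀² = 100 − 110 = -10.
  k = 1: m = 10, d = 10, a = ⌊(10 + 10)/10⌋ = 2; p/q = (2·10 + 1)/(2·1 + 0) = 21/2; p² − 110·q² = 441 − 440 = 1.
  The first convergent with p² − 110·q² = 1 gives the fundamental solution (x₁, y₁) = (21, 2).
Step 2: Apply the recurrence (x_{n+1}, y_{n+1}) = (x₁x_n + 110y₁y_n, x₁y_n + y₁x_n) repeatedly.
  From (x_1, y_1) = (21, 2): x_2 = 21·21 + 110·2·2 = 881; y_2 = 21·2 + 2·21 = 84.
  From (x_2, y_2) = (881, 84): x_3 = 21·881 + 110·2·84 = 36981; y_3 = 21·84 + 2·881 = 3526.
Step 3: Verify x_3² - 110·y_3² = 1367594361 - 1367594360 = 1 (should be 1). ✓

(x_1, y_1) = (21, 2); (x_3, y_3) = (36981, 3526).


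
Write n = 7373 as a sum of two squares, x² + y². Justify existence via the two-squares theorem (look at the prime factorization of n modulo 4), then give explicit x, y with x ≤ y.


Step 1: Factor n = 7373 = 73 · 101.
Step 2: Check the mod-4 condition on each prime factor: 73 ≡ 1 (mod 4), exponent 1; 101 ≡ 1 (mod 4), exponent 1.
All primes ≡ 3 (mod 4) appear to even exponent (or don't appear), so by the two-squares theorem n IS expressible as a sum of two squares.
Step 3: Build a representation. Here n = 73 · 101 is a product of primes ≡ 1 (mod 4). Each prime p ≡ 1 (mod 4) is itself a sum of two squares; find a² by testing p − a² for a perfect square:
  73: 73 − 1² = 72, 73 − 2² = 69, 73 − 3² = 64 = 8² ⇒ 73 = 3² + 8².
  101: 101 − 1² = 100 = 10² ⇒ 101 = 1² + 10².
  Combine using the Brahmagupta–Fibonacci identity (a² + b²)(c² + d²) = (ac − bd)² + (ad + bc)² = (ac + bd)² + (ad − bc)²:
  73 · 101 = 7373: from (3² + 8²)(1² + 10²), take (3·1 − 8·10, 3·10 + 8·1) = (3 − 80, 30 + 8) = (-77, 38); dropping signs (only squares matter) gives (77, 38); check 77² + 38² = 5929 + 1444 = 7373 ✓.
Step 4: Order so x ≤ y and verify: 38² + 77² = 1444 + 5929 = 7373 = n. ✓

n = 7373 = 38² + 77² (one valid representation with x ≤ y).


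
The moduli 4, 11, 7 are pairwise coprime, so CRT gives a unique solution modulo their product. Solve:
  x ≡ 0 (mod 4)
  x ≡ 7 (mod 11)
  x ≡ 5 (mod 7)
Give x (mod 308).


Moduli 4, 11, 7 are pairwise coprime; by CRT there is a unique solution modulo M = 4 · 11 · 7 = 308.
Solve pairwise, accumulating the modulus:
  Start with x ≡ 0 (mod 4).
  Combine with x ≡ 7 (mod 11): since gcd(4, 11) = 1, we get a unique residue mod 44.
    Write x = 0 + 4·t and substitute into x ≡ 7 (mod 11): 4·t ≡ 7 − 0 = 7 (mod 11).
    The inverse of 4 mod 11 is 3 (since 4·3 = 12 = 1·11 + 1), so t ≡ 3·7 = 21 ≡ 10 (mod 11).
    Then x = 0 + 4·10 = 40, valid modulo lcm(4, 11) = 44: x ≡ 40 (mod 44).
  Combine with x ≡ 5 (mod 7): since gcd(44, 7) = 1, we get a unique residue mod 308.
    Write x = 40 + 44·t and substitute into x ≡ 5 (mod 7): 44·t ≡ 5 − 40 = -35 (mod 7).
    Reduce coefficients mod 7: 2·t ≡ 0 (mod 7).
    The inverse of 2 mod 7 is 4 (since 2·4 = 8 = 1·7 + 1), so t ≡ 4·0 = 0 ≡ 0 (mod 7).
    Then x = 40 + 44·0 = 40, valid modulo lcm(44, 7) = 308: x ≡ 40 (mod 308).
Verify: 40 mod 4 = 0 ✓, 40 mod 11 = 7 ✓, 40 mod 7 = 5 ✓.

x ≡ 40 (mod 308).


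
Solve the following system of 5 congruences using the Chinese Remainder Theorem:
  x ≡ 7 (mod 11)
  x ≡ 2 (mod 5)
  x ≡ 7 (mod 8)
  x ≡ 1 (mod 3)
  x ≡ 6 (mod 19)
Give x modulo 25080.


Product of moduli M = 11 · 5 · 8 · 3 · 19 = 25080.
Merge one congruence at a time:
  Start: x ≡ 7 (mod 11).
  Combine with x ≡ 2 (mod 5); new modulus lcm = 55.
    Write x = 7 + 11·t and substitute into x ≡ 2 (mod 5): 11·t ≡ 2 − 7 = -5 (mod 5).
    Reduce coefficients mod 5: 1·t ≡ 0 (mod 5).
    So t ≡ 0 (mod 5).
    Then x = 7 + 11·0 = 7, valid modulo lcm(11, 5) = 55: x ≡ 7 (mod 55).
  Combine with x ≡ 7 (mod 8); new modulus lcm = 440.
    Write x = 7 + 55·t and substitute into x ≡ 7 (mod 8): 55·t ≡ 7 − 7 = 0 (mod 8).
    Reduce coefficients mod 8: 7·t ≡ 0 (mod 8).
    The inverse of 7 mod 8 is 7 (since 7·7 = 49 = 6·8 + 1), so t ≡ 7·0 = 0 ≡ 0 (mod 8).
    Then x = 7 + 55·0 = 7, valid modulo lcm(55, 8) = 440: x ≡ 7 (mod 440).
  Combine with x ≡ 1 (mod 3); new modulus lcm = 1320.
    Write x = 7 + 440·t and substitute into x ≡ 1 (mod 3): 440·t ≡ 1 − 7 = -6 (mod 3).
    Reduce coefficients mod 3: 2·t ≡ 0 (mod 3).
    The inverse of 2 mod 3 is 2 (since 2·2 = 4 = 1·3 + 1), so t ≡ 2·0 = 0 ≡ 0 (mod 3).
    Then x = 7 + 440·0 = 7, valid modulo lcm(440, 3) = 1320: x ≡ 7 (mod 1320).
  Combine with x ≡ 6 (mod 19); new modulus lcm = 25080.
    Write x = 7 + 1320·t and substitute into x ≡ 6 (mod 19): 1320·t ≡ 6 − 7 = -1 (mod 19).
    Reduce coefficients mod 19: 9·t ≡ 18 (mod 19).
    The inverse of 9 mod 19 is 17 (since 9·17 = 153 = 8·19 + 1), so t ≡ 17·18 = 306 ≡ 2 (mod 19).
    Then x = 7 + 1320·2 = 2647, valid modulo lcm(1320, 19) = 25080: x ≡ 2647 (mod 25080).
Verify against each original: 2647 mod 11 = 7, 2647 mod 5 = 2, 2647 mod 8 = 7, 2647 mod 3 = 1, 2647 mod 19 = 6.

x ≡ 2647 (mod 25080).


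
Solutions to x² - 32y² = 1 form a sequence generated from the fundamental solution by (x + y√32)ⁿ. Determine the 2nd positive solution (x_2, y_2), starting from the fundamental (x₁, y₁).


Step 1: Find the fundamental solution (x₁, y₁) of x² - 32y² = 1.
  Expand √32 as a continued fraction. a₀ = ⌊√32⌋ = 5; iterate m_{k+1} = d_k·a_k − m_k, d_{k+1} = (32 − m_{k+1}²)/d_k, a_{k+1} = ⌊(a₀ + m_{k+1})/d_{k+1}⌋ (starting m₀ = 0, d₀ = 1), with convergents p_k = a_k·p_{k-1} + p_{k-2}, q_k = a_k·q_{k-1} + q_{k-2} (p₋₁ = 1, q₋₁ = 0):
  k = 0: a₀ = 5; p₀/q₀ = 5/1; p₀² − 32·q₀² = 25 − 32 = -7.
  k = 1: m = 5, d = 7, a = ⌊(5 + 5)/7⌋ = 1; p/q = (1·5 + 1)/(1·1 + 0) = 6/1; p² − 32·q² = 36 − 32 = 4.
  k = 2: m = 2, d = 4, a = ⌊(5 + 2)/4⌋ = 1; p/q = (1·6 + 5)/(1·1 + 1) = 11/2; p² − 32·q² = 121 − 128 = -7.
  k = 3: m = 2, d = 7, a = ⌊(5 + 2)/7⌋ = 1; p/q = (1·11 + 6)/(1·2 + 1) = 17/3; p² − 32·q² = 289 − 288 = 1.
  The first convergent with p² − 32·q² = 1 gives the fundamental solution (x₁, y₁) = (17, 3).
Step 2: Apply the recurrence (x_{n+1}, y_{n+1}) = (x₁x_n + 32y₁y_n, x₁y_n + y₁x_n) repeatedly.
  From (x_1, y_1) = (17, 3): x_2 = 17·17 + 32·3·3 = 577; y_2 = 17·3 + 3·17 = 102.
Step 3: Verify x_2² - 32·y_2² = 332929 - 332928 = 1 (should be 1). ✓

(x_1, y_1) = (17, 3); (x_2, y_2) = (577, 102).


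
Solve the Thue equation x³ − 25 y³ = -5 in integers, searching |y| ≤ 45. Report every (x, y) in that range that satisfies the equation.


The equation is x³ - 25y³ = -5. For fixed y, x³ = 25·y³ − 5, so a solution requires the RHS to be a perfect cube.
Strategy: iterate y from -45 to 45, compute RHS = 25·y³ − 5, and check whether it is a (positive or negative) perfect cube.
Check small values of y:
  y = 0: RHS = -5 is not a perfect cube.
  y = 1: RHS = 20 is not a perfect cube.
  y = -1: RHS = -30 is not a perfect cube.
  y = 2: RHS = 195 is not a perfect cube.
  y = -2: RHS = -205 is not a perfect cube.
  y = 3: RHS = 670 is not a perfect cube.
  y = -3: RHS = -680 is not a perfect cube.
Continuing the search up to |y| = 45 finds no solutions either.
No (x, y) in the scanned range satisfies the equation.

No integer solutions with |y| ≤ 45.


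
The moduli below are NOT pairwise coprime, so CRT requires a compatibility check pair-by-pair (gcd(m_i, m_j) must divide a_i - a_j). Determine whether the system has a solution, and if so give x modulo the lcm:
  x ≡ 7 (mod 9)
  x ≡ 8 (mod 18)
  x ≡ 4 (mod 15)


Moduli 9, 18, 15 are not pairwise coprime, so CRT works modulo lcm(m_i) when all pairwise compatibility conditions hold.
Pairwise compatibility: gcd(m_i, m_j) must divide a_i - a_j for every pair.
Merge one congruence at a time:
  Start: x ≡ 7 (mod 9).
  Combine with x ≡ 8 (mod 18): gcd(9, 18) = 9, and 8 - 7 = 1 is NOT divisible by 9.
    ⇒ system is inconsistent (no integer solution).

No solution (the system is inconsistent).


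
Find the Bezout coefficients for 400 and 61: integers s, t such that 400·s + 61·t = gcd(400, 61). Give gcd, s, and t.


Euclidean algorithm on (400, 61) — divide until remainder is 0:
  400 = 6 · 61 + 34
  61 = 1 · 34 + 27
  34 = 1 · 27 + 7
  27 = 3 · 7 + 6
  7 = 1 · 6 + 1
  6 = 6 · 1 + 0
gcd(400, 61) = 1.
Track Bezout coefficients alongside the remainders: start with r₀ = 400 = a·1 + b·0 (s = 1, t = 0) and r₁ = 61 = a·0 + b·1 (s = 0, t = 1); each new remainder r_{k+1} = r_{k-1} − q_k·r_k inherits s_{k+1} = s_{k-1} − q_k·s_k, t_{k+1} = t_{k-1} − q_k·t_k, so r_k = a·s_k + b·t_k at every step:
  q = 6: r = 34, s = 1 − 6·0 = 1, t = 0 − 6·1 = -6  (check: 400·1 + 61·(-6) = 34)
  q = 1: r = 27, s = 0 − 1·1 = -1, t = 1 − 1·(-6) = 7  (check: 400·(-1) + 61·7 = 27)
  q = 1: r = 7, s = 1 − 1·(-1) = 2, t = -6 − 1·7 = -13  (check: 400·2 + 61·(-13) = 7)
  q = 3: r = 6, s = -1 − 3·2 = -7, t = 7 − 3·(-13) = 46  (check: 400·(-7) + 61·46 = 6)
  q = 1: r = 1, s = 2 − 1·(-7) = 9, t = -13 − 1·46 = -59  (check: 400·9 + 61·(-59) = 1)
The row with r = 1 (the gcd) gives the Bezout coefficients s = 9, t = -59.
Result: 400 · (9) + 61 · (-59) = 1.

gcd(400, 61) = 1; s = 9, t = -59 (check: 400·9 + 61·(-59) = 1).


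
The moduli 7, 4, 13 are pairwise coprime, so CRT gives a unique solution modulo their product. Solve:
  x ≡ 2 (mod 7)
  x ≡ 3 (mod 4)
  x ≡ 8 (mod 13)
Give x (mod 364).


Moduli 7, 4, 13 are pairwise coprime; by CRT there is a unique solution modulo M = 7 · 4 · 13 = 364.
Solve pairwise, accumulating the modulus:
  Start with x ≡ 2 (mod 7).
  Combine with x ≡ 3 (mod 4): since gcd(7, 4) = 1, we get a unique residue mod 28.
    Write x = 2 + 7·t and substitute into x ≡ 3 (mod 4): 7·t ≡ 3 − 2 = 1 (mod 4).
    Reduce coefficients mod 4: 3·t ≡ 1 (mod 4).
    The inverse of 3 mod 4 is 3 (since 3·3 = 9 = 2·4 + 1), so t ≡ 3·1 = 3 ≡ 3 (mod 4).
    Then x = 2 + 7·3 = 23, valid modulo lcm(7, 4) = 28: x ≡ 23 (mod 28).
  Combine with x ≡ 8 (mod 13): since gcd(28, 13) = 1, we get a unique residue mod 364.
    Write x = 23 + 28·t and substitute into x ≡ 8 (mod 13): 28·t ≡ 8 − 23 = -15 (mod 13).
    Reduce coefficients mod 13: 2·t ≡ 11 (mod 13).
    The inverse of 2 mod 13 is 7 (since 2·7 = 14 = 1·13 + 1), so t ≡ 7·11 = 77 ≡ 12 (mod 13).
    Then x = 23 + 28·12 = 359, valid modulo lcm(28, 13) = 364: x ≡ 359 (mod 364).
Verify: 359 mod 7 = 2 ✓, 359 mod 4 = 3 ✓, 359 mod 13 = 8 ✓.

x ≡ 359 (mod 364).


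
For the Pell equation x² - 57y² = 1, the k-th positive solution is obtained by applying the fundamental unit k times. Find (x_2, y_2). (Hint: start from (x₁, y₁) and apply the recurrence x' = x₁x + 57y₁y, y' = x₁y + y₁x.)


Step 1: Find the fundamental solution (x₁, y₁) of x² - 57y² = 1.
  Expand √57 as a continued fraction. a₀ = ⌊√57⌋ = 7; iterate m_{k+1} = d_k·a_k − m_k, d_{k+1} = (57 − m_{k+1}²)/d_k, a_{k+1} = ⌊(a₀ + m_{k+1})/d_{k+1}⌋ (starting m₀ = 0, d₀ = 1), with convergents p_k = a_k·p_{k-1} + p_{k-2}, q_k = a_k·q_{k-1} + q_{k-2} (p₋₁ = 1, q₋₁ = 0):
  k = 0: a₀ = 7; p₀/q₀ = 7/1; p₀² − 57·q₀² = 49 − 57 = -8.
  k = 1: m = 7, d = 8, a = ⌊(7 + 7)/8⌋ = 1; p/q = (1·7 + 1)/(1·1 + 0) = 8/1; p² − 57·q² = 64 − 57 = 7.
  k = 2: m = 1, d = 7, a = ⌊(7 + 1)/7⌋ = 1; p/q = (1·8 + 7)/(1·1 + 1) = 15/2; p² − 57·q² = 225 − 228 = -3.
  k = 3: m = 6, d = 3, a = ⌊(7 + 6)/3⌋ = 4; p/q = (4·15 + 8)/(4·2 + 1) = 68/9; p² − 57·q² = 4624 − 4617 = 7.
  k = 4: m = 6, d = 7, a = ⌊(7 + 6)/7⌋ = 1; p/q = (1·68 + 15)/(1·9 + 2) = 83/11; p² − 57·q² = 6889 − 6897 = -8.
  k = 5: m = 1, d = 8, a = ⌊(7 + 1)/8⌋ = 1; p/q = (1·83 + 68)/(1·11 + 9) = 151/20; p² − 57·q² = 22801 − 22800 = 1.
  The first convergent with p² − 57·q² = 1 gives the fundamental solution (x₁, y₁) = (151, 20).
Step 2: Apply the recurrence (x_{n+1}, y_{n+1}) = (x₁x_n + 57y₁y_n, x₁y_n + y₁x_n) repeatedly.
  From (x_1, y_1) = (151, 20): x_2 = 151·151 + 57·20·20 = 45601; y_2 = 151·20 + 20·151 = 6040.
Step 3: Verify x_2² - 57·y_2² = 2079451201 - 2079451200 = 1 (should be 1). ✓

(x_1, y_1) = (151, 20); (x_2, y_2) = (45601, 6040).
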